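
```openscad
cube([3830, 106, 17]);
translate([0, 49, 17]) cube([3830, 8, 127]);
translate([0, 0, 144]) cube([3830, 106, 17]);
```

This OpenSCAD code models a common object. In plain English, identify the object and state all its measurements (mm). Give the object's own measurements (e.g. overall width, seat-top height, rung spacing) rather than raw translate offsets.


An I-beam lying along x, 3830 mm long. Overall section height 161 mm. Two flanges 106 mm wide (y) and 17 mm thick, one on the floor and one at the top; a web 8 mm thick runs between them, centred on the flange width.


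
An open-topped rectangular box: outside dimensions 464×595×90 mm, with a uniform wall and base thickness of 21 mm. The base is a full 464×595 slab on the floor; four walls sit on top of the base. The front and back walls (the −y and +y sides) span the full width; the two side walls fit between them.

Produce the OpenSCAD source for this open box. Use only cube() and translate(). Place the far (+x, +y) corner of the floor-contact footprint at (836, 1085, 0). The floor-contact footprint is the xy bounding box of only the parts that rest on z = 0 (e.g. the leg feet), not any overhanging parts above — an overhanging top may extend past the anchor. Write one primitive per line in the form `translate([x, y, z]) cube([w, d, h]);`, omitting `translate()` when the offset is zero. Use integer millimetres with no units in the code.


translate([372, 490, 0]) cube([464, 595, 21]);
translate([372, 490, 21]) cube([464, 21, 69]);
translate([372, 1064, 21]) cube([464, 21, 69]);
translate([372, 511, 21]) cube([21, 553, 69]);
translate([815, 511, 21]) cube([21, 553, 69]);


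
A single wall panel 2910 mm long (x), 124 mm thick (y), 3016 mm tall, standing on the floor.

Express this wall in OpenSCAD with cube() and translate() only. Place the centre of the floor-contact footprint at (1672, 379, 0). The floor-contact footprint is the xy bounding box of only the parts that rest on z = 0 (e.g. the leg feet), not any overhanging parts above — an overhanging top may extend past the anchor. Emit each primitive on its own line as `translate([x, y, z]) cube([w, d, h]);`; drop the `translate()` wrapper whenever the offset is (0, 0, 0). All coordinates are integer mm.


translate([217, 317, 0]) cube([2910, 124, 3016]);


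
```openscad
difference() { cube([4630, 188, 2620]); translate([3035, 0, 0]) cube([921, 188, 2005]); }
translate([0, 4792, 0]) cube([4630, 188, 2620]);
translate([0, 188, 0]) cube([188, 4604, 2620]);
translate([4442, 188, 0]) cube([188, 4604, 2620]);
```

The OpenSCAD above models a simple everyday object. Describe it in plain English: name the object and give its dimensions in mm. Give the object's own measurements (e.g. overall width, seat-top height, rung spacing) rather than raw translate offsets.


A single room: four walls, each 2620 mm tall and 188 mm thick, enclosing an outside footprint 4630×4980 mm (x × y), no floor or roof. The front and back walls (−y and +y sides) run the full x-width; the side walls fit between their inner faces. A door opening 921 mm wide and 2005 mm tall is cut through the front wall from the floor up, its −x edge 3035 mm from the wall's −x end.


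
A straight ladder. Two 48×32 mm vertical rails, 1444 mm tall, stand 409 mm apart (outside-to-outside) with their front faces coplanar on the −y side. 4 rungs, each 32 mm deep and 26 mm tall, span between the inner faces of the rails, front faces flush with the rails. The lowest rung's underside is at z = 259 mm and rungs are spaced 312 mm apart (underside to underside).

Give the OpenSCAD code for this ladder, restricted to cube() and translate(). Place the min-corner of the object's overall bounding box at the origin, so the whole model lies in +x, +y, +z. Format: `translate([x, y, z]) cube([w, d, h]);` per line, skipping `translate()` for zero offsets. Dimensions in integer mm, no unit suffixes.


cube([48, 32, 1444]);
translate([361, 0, 0]) cube([48, 32, 1444]);
translate([48, 0, 259]) cube([313, 32, 26]);
translate([48, 0, 571]) cube([313, 32, 26]);
translate([48, 0, 883]) cube([313, 32, 26]);
translate([48, 0, 1195]) cube([313, 32, 26]);


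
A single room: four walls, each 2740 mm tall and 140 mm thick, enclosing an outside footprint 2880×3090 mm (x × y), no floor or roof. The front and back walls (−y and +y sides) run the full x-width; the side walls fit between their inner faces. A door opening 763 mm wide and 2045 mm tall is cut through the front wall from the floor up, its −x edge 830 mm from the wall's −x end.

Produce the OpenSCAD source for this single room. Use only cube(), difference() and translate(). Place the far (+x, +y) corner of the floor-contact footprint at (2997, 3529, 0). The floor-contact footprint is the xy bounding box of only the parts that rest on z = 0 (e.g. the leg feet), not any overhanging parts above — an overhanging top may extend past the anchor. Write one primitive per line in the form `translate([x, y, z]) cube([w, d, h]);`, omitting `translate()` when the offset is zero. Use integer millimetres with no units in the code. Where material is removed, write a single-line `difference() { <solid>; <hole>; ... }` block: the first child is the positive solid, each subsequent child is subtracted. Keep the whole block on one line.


difference() { translate([117, 439, 0]) cube([2880, 140, 2740]); translate([947, 439, 0]) cube([763, 140, 2045]); }
translate([117, 3389, 0]) cube([2880, 140, 2740]);
translate([117, 579, 0]) cube([140, 2810, 2740]);
translate([2857, 579, 0]) cube([140, 2810, 2740]);


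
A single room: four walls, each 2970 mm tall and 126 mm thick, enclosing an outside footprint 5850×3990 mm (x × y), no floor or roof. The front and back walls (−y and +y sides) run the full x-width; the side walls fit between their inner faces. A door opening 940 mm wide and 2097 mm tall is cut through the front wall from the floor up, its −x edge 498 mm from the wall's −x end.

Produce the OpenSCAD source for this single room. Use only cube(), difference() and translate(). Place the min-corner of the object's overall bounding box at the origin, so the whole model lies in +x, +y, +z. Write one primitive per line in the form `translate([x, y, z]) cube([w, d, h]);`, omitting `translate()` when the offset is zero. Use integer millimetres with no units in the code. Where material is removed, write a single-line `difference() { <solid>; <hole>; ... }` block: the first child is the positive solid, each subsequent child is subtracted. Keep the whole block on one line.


difference() { cube([5850, 126, 2970]); translate([498, 0, 0]) cube([940, 126, 2097]); }
translate([0, 3864, 0]) cube([5850, 126, 2970]);
translate([0, 126, 0]) cube([126, 3738, 2970]);
translate([5724, 126, 0]) cube([126, 3738, 2970]);


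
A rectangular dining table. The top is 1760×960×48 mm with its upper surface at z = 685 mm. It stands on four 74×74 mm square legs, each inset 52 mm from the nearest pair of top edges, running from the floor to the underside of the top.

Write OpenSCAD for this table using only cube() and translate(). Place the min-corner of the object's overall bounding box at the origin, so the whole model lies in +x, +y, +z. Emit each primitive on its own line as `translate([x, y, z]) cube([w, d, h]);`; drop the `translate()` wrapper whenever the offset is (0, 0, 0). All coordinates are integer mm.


// leg_h = 685 - 48 = 637
translate([0, 0, 637]) cube([1760, 960, 48]);
translate([52, 52, 0]) cube([74, 74, 637]);
translate([1634, 52, 0]) cube([74, 74, 637]);
translate([52, 834, 0]) cube([74, 74, 637]);
translate([1634, 834, 0]) cube([74, 74, 637]);


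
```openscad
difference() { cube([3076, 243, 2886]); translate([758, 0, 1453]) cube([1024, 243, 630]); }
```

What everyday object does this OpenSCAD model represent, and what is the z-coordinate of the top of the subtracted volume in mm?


A wall with a window opening. The window head height is 2083 mm.

A wall with a rectangular opening subtracted — a window. Sill at z = 1453, opening 630 mm tall, so the head is at 1453 + 630 = 2083 mm.


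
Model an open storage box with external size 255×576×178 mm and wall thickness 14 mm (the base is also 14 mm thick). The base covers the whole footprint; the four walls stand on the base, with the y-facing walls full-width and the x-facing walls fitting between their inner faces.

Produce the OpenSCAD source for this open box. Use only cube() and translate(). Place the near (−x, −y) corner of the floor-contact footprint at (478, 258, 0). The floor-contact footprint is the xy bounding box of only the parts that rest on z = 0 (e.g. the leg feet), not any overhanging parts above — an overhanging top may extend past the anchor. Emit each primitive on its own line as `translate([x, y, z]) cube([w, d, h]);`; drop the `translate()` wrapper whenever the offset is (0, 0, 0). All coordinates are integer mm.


translate([478, 258, 0]) cube([255, 576, 14]);
translate([478, 258, 14]) cube([255, 14, 164]);
translate([478, 820, 14]) cube([255, 14, 164]);
translate([478, 272, 14]) cube([14, 548, 164]);
translate([719, 272, 14]) cube([14, 548, 164]);


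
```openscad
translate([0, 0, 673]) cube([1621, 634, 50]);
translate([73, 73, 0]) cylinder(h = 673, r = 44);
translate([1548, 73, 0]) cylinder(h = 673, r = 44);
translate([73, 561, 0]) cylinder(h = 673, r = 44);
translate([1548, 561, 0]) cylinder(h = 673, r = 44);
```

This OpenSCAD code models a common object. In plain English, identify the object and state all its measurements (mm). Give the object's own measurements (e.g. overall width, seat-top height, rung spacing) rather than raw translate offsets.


A table: top 1621 mm (x) × 634 mm (y), 50 mm thick, upper face at z = 723 mm, on four round legs of 88 mm diameter, each leg's bounding box inset 29 mm from the nearest pair of top edges from z = 0 to the bottom of the top.


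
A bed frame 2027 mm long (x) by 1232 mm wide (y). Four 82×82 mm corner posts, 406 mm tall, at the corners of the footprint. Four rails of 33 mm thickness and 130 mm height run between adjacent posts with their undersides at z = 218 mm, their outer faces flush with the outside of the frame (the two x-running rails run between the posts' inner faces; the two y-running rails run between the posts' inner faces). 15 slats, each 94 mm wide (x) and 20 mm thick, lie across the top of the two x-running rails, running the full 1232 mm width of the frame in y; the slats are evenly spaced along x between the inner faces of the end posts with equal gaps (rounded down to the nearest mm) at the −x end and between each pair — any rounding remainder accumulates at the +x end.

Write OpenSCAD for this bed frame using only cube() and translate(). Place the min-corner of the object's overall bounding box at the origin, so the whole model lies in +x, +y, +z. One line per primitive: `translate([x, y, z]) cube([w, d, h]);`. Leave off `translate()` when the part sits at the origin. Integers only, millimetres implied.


// slat z = rail_z + rail_h = 218 + 130 = 348
// slat gap = ⌊(1863 − 15·94) / 16⌋ = 28
cube([82, 82, 406]);
translate([0, 1150, 0]) cube([82, 82, 406]);
translate([1945, 0, 0]) cube([82, 82, 406]);
translate([1945, 1150, 0]) cube([82, 82, 406]);
translate([82, 0, 218]) cube([1863, 33, 130]);
translate([82, 1199, 218]) cube([1863, 33, 130]);
translate([0, 82, 218]) cube([33, 1068, 130]);
translate([1994, 82, 218]) cube([33, 1068, 130]);
translate([110, 0, 348]) cube([94, 1232, 20]);
translate([232, 0, 348]) cube([94, 1232, 20]);
translate([354, 0, 348]) cube([94, 1232, 20]);
translate([476, 0, 348]) cube([94, 1232, 20]);
translate([598, 0, 348]) cube([94, 1232, 20]);
translate([720, 0, 348]) cube([94, 1232, 20]);
translate([842, 0, 348]) cube([94, 1232, 20]);
translate([964, 0, 348]) cube([94, 1232, 20]);
translate([1086, 0, 348]) cube([94, 1232, 20]);
translate([1208, 0, 348]) cube([94, 1232, 20]);
translate([1330, 0, 348]) cube([94, 1232, 20]);
translate([1452, 0, 348]) cube([94, 1232, 20]);
translate([1574, 0, 348]) cube([94, 1232, 20]);
translate([1696, 0, 348]) cube([94, 1232, 20]);
translate([1818, 0, 348]) cube([94, 1232, 20]);


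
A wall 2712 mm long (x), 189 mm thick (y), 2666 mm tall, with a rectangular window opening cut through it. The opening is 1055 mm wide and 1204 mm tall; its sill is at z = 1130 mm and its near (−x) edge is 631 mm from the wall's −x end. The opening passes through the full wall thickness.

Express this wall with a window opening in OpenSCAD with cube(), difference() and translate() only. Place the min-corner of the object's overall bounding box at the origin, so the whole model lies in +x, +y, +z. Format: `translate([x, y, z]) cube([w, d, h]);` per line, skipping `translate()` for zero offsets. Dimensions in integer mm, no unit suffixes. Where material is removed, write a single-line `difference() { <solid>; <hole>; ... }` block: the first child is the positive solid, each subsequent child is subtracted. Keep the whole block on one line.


difference() { cube([2712, 189, 2666]); translate([631, 0, 1130]) cube([1055, 189, 1204]); }


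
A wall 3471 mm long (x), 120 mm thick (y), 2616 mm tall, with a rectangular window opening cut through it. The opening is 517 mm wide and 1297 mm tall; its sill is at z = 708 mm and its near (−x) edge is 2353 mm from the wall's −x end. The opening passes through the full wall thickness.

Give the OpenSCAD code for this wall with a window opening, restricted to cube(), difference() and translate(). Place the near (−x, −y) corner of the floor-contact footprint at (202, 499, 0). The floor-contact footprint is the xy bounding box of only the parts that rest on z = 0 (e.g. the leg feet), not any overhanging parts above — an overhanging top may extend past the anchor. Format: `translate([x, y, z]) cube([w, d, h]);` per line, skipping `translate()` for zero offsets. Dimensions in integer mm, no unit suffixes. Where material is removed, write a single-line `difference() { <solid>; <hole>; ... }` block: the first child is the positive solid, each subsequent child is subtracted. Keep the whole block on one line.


difference() { translate([202, 499, 0]) cube([3471, 120, 2616]); translate([2555, 499, 708]) cube([517, 120, 1297]); }


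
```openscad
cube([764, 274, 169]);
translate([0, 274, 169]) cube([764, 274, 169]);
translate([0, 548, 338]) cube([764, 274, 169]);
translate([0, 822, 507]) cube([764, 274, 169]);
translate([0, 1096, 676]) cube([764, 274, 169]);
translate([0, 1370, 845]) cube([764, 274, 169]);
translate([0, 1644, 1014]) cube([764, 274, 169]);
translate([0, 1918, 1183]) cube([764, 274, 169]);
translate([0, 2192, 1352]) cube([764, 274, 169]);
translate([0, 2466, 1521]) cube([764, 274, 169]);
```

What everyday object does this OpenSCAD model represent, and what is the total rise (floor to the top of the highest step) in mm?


A staircase. The total rise is 1690 mm.

10 identical blocks, each offset up and back from the previous — a staircase. Each step is 169 mm tall and there are 10 of them, so the total rise is 10 × 169 = 1690 mm.


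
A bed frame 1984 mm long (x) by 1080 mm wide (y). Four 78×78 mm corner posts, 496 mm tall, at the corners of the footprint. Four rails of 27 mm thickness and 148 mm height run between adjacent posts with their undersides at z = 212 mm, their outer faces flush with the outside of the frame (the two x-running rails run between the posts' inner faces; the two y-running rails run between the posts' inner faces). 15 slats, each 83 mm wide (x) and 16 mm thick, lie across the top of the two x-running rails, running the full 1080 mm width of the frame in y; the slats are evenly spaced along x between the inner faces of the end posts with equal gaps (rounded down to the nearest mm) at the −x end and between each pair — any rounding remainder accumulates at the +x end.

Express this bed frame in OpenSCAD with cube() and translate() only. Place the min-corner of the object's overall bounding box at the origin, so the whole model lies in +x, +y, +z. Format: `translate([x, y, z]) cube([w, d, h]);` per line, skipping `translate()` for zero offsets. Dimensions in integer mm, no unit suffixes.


// slat z = rail_z + rail_h = 212 + 148 = 360
// slat gap = ⌊(1828 − 15·83) / 16⌋ = 36
cube([78, 78, 496]);
translate([0, 1002, 0]) cube([78, 78, 496]);
translate([1906, 0, 0]) cube([78, 78, 496]);
translate([1906, 1002, 0]) cube([78, 78, 496]);
translate([78, 0, 212]) cube([1828, 27, 148]);
translate([78, 1053, 212]) cube([1828, 27, 148]);
translate([0, 78, 212]) cube([27, 924, 148]);
translate([1957, 78, 212]) cube([27, 924, 148]);
translate([114, 0, 360]) cube([83, 1080, 16]);
translate([233, 0, 360]) cube([83, 1080, 16]);
translate([352, 0, 360]) cube([83, 1080, 16]);
translate([471, 0, 360]) cube([83, 1080, 16]);
translate([590, 0, 360]) cube([83, 1080, 16]);
translate([709, 0, 360]) cube([83, 1080, 16]);
translate([828, 0, 360]) cube([83, 1080, 16]);
translate([947, 0, 360]) cube([83, 1080, 16]);
translate([1066, 0, 360]) cube([83, 1080, 16]);
translate([1185, 0, 360]) cube([83, 1080, 16]);
translate([1304, 0, 360]) cube([83, 1080, 16]);
translate([1423, 0, 360]) cube([83, 1080, 16]);
translate([1542, 0, 360]) cube([83, 1080, 16]);
translate([1661, 0, 360]) cube([83, 1080, 16]);
translate([1780, 0, 360]) cube([83, 1080, 16]);


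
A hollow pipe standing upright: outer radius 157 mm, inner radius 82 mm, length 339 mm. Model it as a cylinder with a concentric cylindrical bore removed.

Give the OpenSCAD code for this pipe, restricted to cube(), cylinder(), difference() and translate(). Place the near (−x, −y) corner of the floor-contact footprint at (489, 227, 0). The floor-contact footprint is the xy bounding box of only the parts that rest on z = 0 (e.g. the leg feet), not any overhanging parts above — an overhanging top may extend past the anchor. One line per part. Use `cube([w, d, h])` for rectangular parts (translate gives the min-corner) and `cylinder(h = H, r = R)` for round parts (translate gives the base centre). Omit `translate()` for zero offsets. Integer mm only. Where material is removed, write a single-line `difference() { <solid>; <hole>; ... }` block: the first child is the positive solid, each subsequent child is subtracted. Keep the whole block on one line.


difference() { translate([646, 384, 0]) cylinder(h = 339, r = 157); translate([646, 384, 0]) cylinder(h = 339, r = 82); }


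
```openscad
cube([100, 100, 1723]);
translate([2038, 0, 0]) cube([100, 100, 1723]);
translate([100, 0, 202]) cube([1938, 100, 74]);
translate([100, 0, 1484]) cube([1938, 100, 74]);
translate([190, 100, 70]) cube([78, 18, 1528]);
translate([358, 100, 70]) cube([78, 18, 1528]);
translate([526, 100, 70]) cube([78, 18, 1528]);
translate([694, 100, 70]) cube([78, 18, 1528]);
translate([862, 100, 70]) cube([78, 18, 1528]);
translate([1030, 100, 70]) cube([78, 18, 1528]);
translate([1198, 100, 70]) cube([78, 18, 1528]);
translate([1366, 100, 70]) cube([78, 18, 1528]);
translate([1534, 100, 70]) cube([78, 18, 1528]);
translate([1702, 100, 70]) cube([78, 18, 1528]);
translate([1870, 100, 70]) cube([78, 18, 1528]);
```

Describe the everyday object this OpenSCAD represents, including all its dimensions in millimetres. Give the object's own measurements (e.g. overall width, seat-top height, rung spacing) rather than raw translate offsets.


A fence section. Two 100×100 mm posts, 1723 mm tall, stand on the floor with a clear span of 1938 mm between their inner faces. Two horizontal rails of 100×74 mm section span the gap between the posts with their undersides at z = 202 mm and z = 1484 mm, flush with the posts' −y face. 11 pickets, each 78 mm wide, 18 mm thick and 1528 mm tall, are fixed to the +y face of the rails with their bottoms at z = 70 mm, spaced across the span with a 90 mm gap after the −x post and between neighbouring pickets and before the +x post.


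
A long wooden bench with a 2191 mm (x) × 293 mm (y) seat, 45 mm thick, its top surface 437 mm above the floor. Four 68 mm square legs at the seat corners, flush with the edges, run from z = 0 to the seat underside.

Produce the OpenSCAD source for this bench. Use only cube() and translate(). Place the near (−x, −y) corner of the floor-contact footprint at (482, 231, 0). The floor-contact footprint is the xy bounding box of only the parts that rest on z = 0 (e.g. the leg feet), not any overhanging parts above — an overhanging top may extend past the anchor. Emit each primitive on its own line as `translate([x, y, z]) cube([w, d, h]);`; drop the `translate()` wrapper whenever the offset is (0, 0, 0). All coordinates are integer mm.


translate([482, 231, 392]) cube([2191, 293, 45]);
translate([482, 231, 0]) cube([68, 68, 392]);
translate([482, 456, 0]) cube([68, 68, 392]);
translate([2605, 231, 0]) cube([68, 68, 392]);
translate([2605, 456, 0]) cube([68, 68, 392]);


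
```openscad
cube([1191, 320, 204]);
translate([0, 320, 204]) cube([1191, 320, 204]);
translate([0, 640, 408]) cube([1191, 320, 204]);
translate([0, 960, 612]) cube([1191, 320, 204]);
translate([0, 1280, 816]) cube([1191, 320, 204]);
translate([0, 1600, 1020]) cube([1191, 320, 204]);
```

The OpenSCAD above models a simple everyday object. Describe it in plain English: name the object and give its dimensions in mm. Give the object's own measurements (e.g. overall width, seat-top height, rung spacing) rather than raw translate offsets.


A straight staircase of 6 solid steps. Each step is 1191 mm wide (x), 320 mm deep (y, the going) and 204 mm tall (the rise). The first step rests on the floor; each subsequent step sits one going further in +y and one rise higher in +z, directly behind and above the previous step with no overlap.


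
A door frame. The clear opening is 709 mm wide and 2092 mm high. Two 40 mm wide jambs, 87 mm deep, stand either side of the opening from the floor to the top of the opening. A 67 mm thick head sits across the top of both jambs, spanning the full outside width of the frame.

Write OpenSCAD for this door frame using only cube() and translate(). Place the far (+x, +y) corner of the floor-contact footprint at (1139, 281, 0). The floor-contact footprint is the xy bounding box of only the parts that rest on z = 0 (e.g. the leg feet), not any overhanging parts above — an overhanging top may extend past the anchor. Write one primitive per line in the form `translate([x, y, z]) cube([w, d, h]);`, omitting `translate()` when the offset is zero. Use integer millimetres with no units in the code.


translate([350, 194, 0]) cube([40, 87, 2092]);
translate([1099, 194, 0]) cube([40, 87, 2092]);
translate([350, 194, 2092]) cube([789, 87, 67]);


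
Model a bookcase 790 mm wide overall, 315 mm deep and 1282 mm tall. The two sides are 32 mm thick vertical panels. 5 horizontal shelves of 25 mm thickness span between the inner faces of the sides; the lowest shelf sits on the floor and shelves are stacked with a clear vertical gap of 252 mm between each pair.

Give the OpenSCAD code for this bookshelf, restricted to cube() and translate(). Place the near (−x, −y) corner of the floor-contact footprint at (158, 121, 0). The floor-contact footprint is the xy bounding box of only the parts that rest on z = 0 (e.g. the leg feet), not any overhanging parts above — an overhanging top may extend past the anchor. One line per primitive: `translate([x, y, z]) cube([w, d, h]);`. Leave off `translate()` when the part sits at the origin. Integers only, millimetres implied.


translate([158, 121, 0]) cube([32, 315, 1282]);
translate([916, 121, 0]) cube([32, 315, 1282]);
translate([190, 121, 0]) cube([726, 315, 25]);
translate([190, 121, 277]) cube([726, 315, 25]);
translate([190, 121, 554]) cube([726, 315, 25]);
translate([190, 121, 831]) cube([726, 315, 25]);
translate([190, 121, 1108]) cube([726, 315, 25]);


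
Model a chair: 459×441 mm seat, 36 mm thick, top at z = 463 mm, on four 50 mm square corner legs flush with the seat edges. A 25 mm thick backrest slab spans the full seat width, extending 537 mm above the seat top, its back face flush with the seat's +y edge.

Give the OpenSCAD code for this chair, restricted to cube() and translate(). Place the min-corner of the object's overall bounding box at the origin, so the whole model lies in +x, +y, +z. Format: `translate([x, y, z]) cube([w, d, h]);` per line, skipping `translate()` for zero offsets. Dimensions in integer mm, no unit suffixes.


translate([0, 0, 427]) cube([459, 441, 36]);
cube([50, 50, 427]);
translate([409, 0, 0]) cube([50, 50, 427]);
translate([0, 391, 0]) cube([50, 50, 427]);
translate([409, 391, 0]) cube([50, 50, 427]);
translate([0, 416, 463]) cube([459, 25, 537]);


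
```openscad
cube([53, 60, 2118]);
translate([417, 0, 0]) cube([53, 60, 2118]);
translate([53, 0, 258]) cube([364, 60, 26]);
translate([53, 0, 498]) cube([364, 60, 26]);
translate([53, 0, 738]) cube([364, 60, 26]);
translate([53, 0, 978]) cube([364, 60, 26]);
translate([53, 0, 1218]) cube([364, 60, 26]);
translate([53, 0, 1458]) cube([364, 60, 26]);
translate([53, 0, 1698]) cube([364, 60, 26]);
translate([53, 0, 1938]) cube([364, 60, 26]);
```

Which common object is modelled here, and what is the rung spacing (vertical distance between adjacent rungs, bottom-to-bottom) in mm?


A ladder. The rung spacing is 240 mm.

Two tall 53×60 posts with 8 short bars between them — a ladder. Adjacent rungs sit at z = 258 and z = 498, so the spacing is 498 − 258 = 240 mm.


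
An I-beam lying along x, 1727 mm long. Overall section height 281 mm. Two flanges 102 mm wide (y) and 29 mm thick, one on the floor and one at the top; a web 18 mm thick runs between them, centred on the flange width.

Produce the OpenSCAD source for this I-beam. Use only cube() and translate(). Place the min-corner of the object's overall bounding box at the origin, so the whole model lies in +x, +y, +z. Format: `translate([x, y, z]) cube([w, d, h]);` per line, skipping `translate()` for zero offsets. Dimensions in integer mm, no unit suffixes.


cube([1727, 102, 29]);
translate([0, 42, 29]) cube([1727, 18, 223]);
translate([0, 0, 252]) cube([1727, 102, 29]);


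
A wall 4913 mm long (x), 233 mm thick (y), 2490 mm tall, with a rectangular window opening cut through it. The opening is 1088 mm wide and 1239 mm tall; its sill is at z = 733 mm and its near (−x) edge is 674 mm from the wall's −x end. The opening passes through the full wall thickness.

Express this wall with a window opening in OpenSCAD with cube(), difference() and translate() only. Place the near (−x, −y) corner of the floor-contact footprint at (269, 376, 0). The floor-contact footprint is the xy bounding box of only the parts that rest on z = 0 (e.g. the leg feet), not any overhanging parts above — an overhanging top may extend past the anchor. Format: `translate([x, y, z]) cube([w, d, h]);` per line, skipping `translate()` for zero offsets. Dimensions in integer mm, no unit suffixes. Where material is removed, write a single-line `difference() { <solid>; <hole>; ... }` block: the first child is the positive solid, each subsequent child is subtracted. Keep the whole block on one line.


difference() { translate([269, 376, 0]) cube([4913, 233, 2490]); translate([943, 376, 733]) cube([1088, 233, 1239]); }


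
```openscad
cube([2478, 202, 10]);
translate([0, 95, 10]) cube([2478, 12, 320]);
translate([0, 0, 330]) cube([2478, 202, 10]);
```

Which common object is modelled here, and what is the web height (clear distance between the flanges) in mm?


An I-beam. The web height is 320 mm.

Two wide flanges with a thin centred web — an I-beam. Overall 340 mm minus two 10 mm flanges gives a web of 340 − 2·10 = 320 mm.


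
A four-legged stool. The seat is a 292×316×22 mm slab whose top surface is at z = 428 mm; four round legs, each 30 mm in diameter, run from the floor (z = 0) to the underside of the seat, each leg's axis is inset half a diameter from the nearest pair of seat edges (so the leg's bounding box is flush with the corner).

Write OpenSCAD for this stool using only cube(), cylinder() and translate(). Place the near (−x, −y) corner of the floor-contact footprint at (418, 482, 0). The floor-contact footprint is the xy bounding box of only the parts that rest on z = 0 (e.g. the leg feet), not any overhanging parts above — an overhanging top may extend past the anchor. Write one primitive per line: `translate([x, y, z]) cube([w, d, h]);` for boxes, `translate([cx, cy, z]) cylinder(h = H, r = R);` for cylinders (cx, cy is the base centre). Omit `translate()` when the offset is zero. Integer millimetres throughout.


translate([418, 482, 406]) cube([292, 316, 22]);
translate([433, 497, 0]) cylinder(h = 406, r = 15);
translate([695, 497, 0]) cylinder(h = 406, r = 15);
translate([433, 783, 0]) cylinder(h = 406, r = 15);
translate([695, 783, 0]) cylinder(h = 406, r = 15);


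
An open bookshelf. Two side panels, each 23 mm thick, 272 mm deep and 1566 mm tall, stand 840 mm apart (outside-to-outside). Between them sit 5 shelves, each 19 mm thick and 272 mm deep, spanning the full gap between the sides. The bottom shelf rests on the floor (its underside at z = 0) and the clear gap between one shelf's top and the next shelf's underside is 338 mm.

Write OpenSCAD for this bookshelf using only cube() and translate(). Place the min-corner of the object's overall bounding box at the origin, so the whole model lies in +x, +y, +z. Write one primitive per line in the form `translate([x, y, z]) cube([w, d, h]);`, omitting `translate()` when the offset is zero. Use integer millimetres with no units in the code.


cube([23, 272, 1566]);
translate([817, 0, 0]) cube([23, 272, 1566]);
translate([23, 0, 0]) cube([794, 272, 19]);
translate([23, 0, 357]) cube([794, 272, 19]);
translate([23, 0, 714]) cube([794, 272, 19]);
translate([23, 0, 1071]) cube([794, 272, 19]);
translate([23, 0, 1428]) cube([794, 272, 19]);


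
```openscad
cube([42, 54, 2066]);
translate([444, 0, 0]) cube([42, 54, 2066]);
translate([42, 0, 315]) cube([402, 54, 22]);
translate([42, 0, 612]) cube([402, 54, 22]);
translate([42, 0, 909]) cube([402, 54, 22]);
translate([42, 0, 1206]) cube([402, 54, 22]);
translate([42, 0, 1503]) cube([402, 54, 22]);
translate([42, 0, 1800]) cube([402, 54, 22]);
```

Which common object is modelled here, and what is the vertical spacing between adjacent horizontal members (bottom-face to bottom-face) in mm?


A ladder. The rung spacing is 297 mm.

Two tall 42×54 posts with 6 short bars between them — a ladder. Adjacent rungs sit at z = 315 and z = 612, so the spacing is 612 − 315 = 297 mm.


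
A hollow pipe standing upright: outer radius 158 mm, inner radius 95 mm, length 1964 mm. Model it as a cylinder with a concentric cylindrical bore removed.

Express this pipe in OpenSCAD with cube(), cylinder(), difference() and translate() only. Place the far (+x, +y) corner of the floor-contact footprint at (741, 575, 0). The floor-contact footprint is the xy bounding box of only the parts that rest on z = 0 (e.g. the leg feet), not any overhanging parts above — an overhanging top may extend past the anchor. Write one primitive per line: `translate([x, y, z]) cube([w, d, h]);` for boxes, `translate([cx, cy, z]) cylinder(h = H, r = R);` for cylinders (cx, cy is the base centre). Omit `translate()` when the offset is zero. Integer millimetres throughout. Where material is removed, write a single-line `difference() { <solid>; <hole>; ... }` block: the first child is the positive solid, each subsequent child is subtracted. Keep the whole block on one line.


difference() { translate([583, 417, 0]) cylinder(h = 1964, r = 158); translate([583, 417, 0]) cylinder(h = 1964, r = 95); }


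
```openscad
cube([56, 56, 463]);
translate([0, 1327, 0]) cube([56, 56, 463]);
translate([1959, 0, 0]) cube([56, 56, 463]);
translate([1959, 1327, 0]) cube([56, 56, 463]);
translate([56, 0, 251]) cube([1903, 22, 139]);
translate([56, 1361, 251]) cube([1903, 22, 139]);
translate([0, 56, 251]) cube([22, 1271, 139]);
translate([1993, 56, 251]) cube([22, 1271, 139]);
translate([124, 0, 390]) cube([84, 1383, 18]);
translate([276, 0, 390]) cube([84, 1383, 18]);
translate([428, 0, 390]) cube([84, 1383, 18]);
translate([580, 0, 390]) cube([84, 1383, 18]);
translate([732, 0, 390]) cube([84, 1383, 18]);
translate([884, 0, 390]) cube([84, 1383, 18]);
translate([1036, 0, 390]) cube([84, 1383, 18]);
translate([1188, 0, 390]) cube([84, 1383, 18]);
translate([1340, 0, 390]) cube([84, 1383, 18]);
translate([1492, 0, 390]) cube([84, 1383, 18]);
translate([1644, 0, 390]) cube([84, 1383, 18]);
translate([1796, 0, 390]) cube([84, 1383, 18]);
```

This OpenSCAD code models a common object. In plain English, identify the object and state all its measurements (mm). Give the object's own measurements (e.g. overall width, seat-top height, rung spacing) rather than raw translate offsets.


A bed frame 2015 mm long (x) by 1383 mm wide (y). Four 56×56 mm corner posts, 463 mm tall, at the corners of the footprint. Four rails of 22 mm thickness and 139 mm height run between adjacent posts with their undersides at z = 251 mm, their outer faces flush with the outside of the frame (the two x-running rails run between the posts' inner faces; the two y-running rails run between the posts' inner faces). 12 slats, each 84 mm wide (x) and 18 mm thick, lie across the top of the two x-running rails, running the full 1383 mm width of the frame in y; along x they sit between the end posts with a 68 mm gap after the −x posts and between neighbouring slats, leaving 79 mm before the +x posts.


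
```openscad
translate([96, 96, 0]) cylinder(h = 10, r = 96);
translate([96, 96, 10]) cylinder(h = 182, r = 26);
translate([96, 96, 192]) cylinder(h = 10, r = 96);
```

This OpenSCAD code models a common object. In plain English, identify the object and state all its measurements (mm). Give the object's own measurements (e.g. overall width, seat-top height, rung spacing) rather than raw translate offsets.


A spool: two coaxial disc flanges of radius 96 mm and thickness 10 mm, joined by a core cylinder of radius 26 mm and height 182 mm. The lower flange rests on z = 0 and the three cylinders share a vertical axis.


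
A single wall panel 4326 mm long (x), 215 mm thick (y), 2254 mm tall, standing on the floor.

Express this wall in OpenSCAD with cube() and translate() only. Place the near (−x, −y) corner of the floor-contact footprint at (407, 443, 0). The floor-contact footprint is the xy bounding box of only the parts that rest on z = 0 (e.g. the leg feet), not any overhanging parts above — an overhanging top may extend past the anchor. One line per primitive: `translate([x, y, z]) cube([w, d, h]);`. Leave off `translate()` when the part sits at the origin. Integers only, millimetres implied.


translate([407, 443, 0]) cube([4326, 215, 2254]);


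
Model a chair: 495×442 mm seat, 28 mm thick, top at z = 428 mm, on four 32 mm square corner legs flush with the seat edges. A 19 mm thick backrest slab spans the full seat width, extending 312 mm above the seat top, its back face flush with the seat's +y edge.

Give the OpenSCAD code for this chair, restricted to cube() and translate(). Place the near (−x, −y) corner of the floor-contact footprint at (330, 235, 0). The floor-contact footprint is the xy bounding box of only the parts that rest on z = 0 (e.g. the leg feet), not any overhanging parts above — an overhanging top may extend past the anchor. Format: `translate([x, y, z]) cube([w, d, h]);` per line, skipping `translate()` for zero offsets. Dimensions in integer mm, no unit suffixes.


// leg_h = 428 - 28 = 400
translate([330, 235, 400]) cube([495, 442, 28]);
translate([330, 235, 0]) cube([32, 32, 400]);
translate([793, 235, 0]) cube([32, 32, 400]);
translate([330, 645, 0]) cube([32, 32, 400]);
translate([793, 645, 0]) cube([32, 32, 400]);
translate([330, 658, 428]) cube([495, 19, 312]);


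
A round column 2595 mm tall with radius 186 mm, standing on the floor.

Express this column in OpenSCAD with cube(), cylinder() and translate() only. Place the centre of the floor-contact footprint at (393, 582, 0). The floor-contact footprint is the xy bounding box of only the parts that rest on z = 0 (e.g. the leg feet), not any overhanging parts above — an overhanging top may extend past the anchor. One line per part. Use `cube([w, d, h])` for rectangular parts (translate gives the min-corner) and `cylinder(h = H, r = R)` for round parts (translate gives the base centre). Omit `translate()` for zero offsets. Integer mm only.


translate([393, 582, 0]) cylinder(h = 2595, r = 186);


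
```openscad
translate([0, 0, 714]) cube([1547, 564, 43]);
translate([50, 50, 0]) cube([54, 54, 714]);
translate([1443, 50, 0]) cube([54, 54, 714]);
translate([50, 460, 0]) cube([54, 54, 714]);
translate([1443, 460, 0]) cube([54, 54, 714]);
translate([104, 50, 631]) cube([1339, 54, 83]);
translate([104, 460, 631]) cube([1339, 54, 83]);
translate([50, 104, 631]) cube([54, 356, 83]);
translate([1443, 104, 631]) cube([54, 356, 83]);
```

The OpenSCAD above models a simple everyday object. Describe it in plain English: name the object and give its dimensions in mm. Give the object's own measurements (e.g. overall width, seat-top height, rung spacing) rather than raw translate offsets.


A rectangular dining table. The top is 1547×564×43 mm with its upper surface at z = 757 mm. It stands on four 54×54 mm square legs, each inset 50 mm from the nearest pair of top edges, running from the floor to the underside of the top. Four apron rails, 54 mm thick and 83 mm tall, run between adjacent legs with their top edges flush with the underside of the top and their outer faces flush with the legs' outer faces.


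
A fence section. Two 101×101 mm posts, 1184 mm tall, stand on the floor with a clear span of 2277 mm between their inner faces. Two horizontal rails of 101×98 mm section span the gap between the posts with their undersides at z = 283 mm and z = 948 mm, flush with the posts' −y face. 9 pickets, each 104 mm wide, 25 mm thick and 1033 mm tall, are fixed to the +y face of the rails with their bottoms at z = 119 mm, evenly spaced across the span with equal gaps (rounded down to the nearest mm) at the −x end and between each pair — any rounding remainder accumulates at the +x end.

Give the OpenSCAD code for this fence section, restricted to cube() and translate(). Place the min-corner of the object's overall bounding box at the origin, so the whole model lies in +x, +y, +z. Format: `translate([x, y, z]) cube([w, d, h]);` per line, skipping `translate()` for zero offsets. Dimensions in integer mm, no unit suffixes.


cube([101, 101, 1184]);
translate([2378, 0, 0]) cube([101, 101, 1184]);
translate([101, 0, 283]) cube([2277, 101, 98]);
translate([101, 0, 948]) cube([2277, 101, 98]);
translate([235, 101, 119]) cube([104, 25, 1033]);
translate([473, 101, 119]) cube([104, 25, 1033]);
translate([711, 101, 119]) cube([104, 25, 1033]);
translate([949, 101, 119]) cube([104, 25, 1033]);
translate([1187, 101, 119]) cube([104, 25, 1033]);
translate([1425, 101, 119]) cube([104, 25, 1033]);
translate([1663, 101, 119]) cube([104, 25, 1033]);
translate([1901, 101, 119]) cube([104, 25, 1033]);
translate([2139, 101, 119]) cube([104, 25, 1033]);


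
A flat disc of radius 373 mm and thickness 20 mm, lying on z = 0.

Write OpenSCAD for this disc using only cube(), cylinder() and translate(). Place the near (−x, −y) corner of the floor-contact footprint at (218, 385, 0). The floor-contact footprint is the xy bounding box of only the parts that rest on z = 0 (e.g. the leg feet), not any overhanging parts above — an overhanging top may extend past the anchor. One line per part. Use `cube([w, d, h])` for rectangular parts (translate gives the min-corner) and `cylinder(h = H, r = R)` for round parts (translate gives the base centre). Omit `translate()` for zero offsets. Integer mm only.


translate([591, 758, 0]) cylinder(h = 20, r = 373);


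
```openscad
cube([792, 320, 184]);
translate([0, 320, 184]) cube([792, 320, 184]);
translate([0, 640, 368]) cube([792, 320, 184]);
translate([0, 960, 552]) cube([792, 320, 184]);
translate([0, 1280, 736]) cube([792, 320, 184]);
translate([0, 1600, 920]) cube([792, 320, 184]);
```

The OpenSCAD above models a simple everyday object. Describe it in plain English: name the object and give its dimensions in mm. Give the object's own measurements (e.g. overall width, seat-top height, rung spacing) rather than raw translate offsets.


A straight staircase of 6 solid steps. Each step is 792 mm wide (x), 320 mm deep (y, the going) and 184 mm tall (the rise). The first step rests on the floor; each subsequent step sits one going further in +y and one rise higher in +z, directly behind and above the previous step with no overlap.
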